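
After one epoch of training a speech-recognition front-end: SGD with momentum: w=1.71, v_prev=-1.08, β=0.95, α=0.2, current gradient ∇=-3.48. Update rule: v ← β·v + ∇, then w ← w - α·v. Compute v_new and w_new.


v_new = 0.95·-1.08 - 3.48 = -1.026 - 3.48 = -4.506
w_new = 1.71 - 0.2·-4.506 = 1.71 + 0.9012 = 2.6112

v_new=-4.506, w_new=2.6112


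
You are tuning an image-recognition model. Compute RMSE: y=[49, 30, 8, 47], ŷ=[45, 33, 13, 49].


MSE = 54/4 = 13.5
RMSE = √(54/4) = 3.6742

3.6742


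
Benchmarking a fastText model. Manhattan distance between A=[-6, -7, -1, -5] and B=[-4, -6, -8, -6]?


d = |-6+ 4| + |-7+ 6| + |-1+ 8| + |-5+ 6|
  = 2 + 1 + 7 + 1
  = 11

11


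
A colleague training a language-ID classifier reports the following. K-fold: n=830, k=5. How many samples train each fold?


Fold size = 830/5 = 166
Training per fold = 830 - 166 = 664

664


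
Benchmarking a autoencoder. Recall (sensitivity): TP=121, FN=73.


Recall = TP/(TP+FN)
= 121/(121+73)
= 121/194 = 62.37%

62.37%


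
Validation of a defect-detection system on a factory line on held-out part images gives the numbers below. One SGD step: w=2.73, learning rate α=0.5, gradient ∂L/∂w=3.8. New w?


w_new = w - α·∇
= 2.73 - 0.5·3.8
= 2.73 - 1.9
= 0.83

0.83


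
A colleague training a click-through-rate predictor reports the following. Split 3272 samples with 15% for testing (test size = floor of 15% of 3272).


Test = ⌊3272·15/100⌋ = 490
Train = 3272 - 490 = 2782

Train: 2782, Test: 490


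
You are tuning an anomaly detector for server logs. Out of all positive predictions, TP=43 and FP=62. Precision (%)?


Precision = TP/(TP+FP)
= 43/(43+62)
= 43/105 = 40.95%

40.95%


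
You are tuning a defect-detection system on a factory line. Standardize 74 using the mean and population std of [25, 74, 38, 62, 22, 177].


μ = 66.3333, σ = 52.9171
z = (74 - 66.3333)/52.9171 = 0.1449

0.1449


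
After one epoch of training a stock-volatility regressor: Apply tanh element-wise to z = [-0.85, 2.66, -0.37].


tanh(-0.85) = -0.6911
tanh(2.66) = 0.9903
tanh(-0.37) = -0.354
result = [-0.6911, 0.9903, -0.354]

[-0.6911, 0.9903, -0.354]


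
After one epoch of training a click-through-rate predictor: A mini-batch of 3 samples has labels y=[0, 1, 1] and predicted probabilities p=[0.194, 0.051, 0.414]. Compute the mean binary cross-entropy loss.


L[0] = -ln(1-0.194) = -ln(0.806) = 0.2157
L[1] = -ln(0.051) = 2.9759
L[2] = -ln(0.414) = 0.8819
mean = (0.2157 + 2.9759 + 0.8819)/3 = 1.3578

1.3578


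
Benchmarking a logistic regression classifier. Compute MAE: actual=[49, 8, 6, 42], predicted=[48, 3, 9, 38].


Absolute errors: |49-48|=1, |8-3|=5, |6-9|=3, |42-38|=4
Sum = 13
MAE = 13/4 = 13/4

13/4


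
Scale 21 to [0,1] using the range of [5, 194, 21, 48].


min=5, max=194
(21-5)/(194-5) = 16/189 = 0.0847

0.0847


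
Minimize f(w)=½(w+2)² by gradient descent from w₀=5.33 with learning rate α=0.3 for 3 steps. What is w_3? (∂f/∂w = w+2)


step 1: grad = 5.33+2 = 7.33; w = 5.33 - 0.3·(7.33) = 3.131
step 2: grad = 3.131+2 = 5.131; w = 3.131 - 0.3·(5.131) = 1.5917
step 3: grad = 1.5917+2 = 3.5917; w = 1.5917 - 0.3·(3.5917) = 0.51419

0.51419


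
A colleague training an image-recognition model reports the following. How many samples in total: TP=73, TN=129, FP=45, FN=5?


Total = TP + TN + FP + FN
= 73 + 129 + 45 + 5
= 252
(Predicted positive: 118, predicted negative: 134)

252


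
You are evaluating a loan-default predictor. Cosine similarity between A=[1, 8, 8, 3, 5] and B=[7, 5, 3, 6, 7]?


A·B = 1·7 + 8·5 + 8·3 + 3·6 + 5·7 = 124
‖A‖ = √163 = 12.7671, ‖B‖ = √168 = 12.9615
cos = 124/(√163·√168) = 124/√27384 = 0.7493

0.7493


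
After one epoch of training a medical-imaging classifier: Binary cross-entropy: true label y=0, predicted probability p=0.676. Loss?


BCE = -[y·ln(p) + (1-y)·ln(1-p)]
= -0 - 1·ln(1-0.676)
= -ln(0.324) = 1.127

1.127


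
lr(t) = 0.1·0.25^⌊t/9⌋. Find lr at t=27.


n_drops = ⌊27/9⌋ = 3
lr = 0.1·0.25^3 = 0.1·0.015625 = 0.0015625

0.0015625


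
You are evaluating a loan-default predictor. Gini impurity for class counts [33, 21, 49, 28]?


Probabilities: [33/131, 21/131, 49/131, 28/131] ≈ [0.2519, 0.1603, 0.374, 0.2137]
Σpᵢ² = (1089 + 441 + 2401 + 784)/131² = 4715/17161
Gini = 1 - Σpᵢ² = 1 - 4715/17161 = 0.7252

0.7252


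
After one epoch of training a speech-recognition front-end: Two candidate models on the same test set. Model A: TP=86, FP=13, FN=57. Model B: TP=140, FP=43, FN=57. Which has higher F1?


Model A: P=86/99=0.8687, R=86/143=0.6014, F1=2PR/(P+R)=2TP/(2TP+FP+FN)=172/242=0.7107
Model B: P=140/183=0.765, R=140/197=0.7107, F1=2PR/(P+R)=2TP/(2TP+FP+FN)=280/380=0.7368
0.7107 < 0.7368 → Model B

Model B


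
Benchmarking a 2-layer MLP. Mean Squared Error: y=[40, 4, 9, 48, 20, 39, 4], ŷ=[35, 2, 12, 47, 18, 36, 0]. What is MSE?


Squared errors: (40-35)²=25, (4-2)²=4, (9-12)²=9, (48-47)²=1, (20-18)²=4, (39-36)²=9, (4-0)²=16
Sum = 68
MSE = 68/7 = 68/7

68/7


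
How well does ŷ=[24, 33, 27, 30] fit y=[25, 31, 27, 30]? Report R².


ȳ = 28.25
SS_res = Σ(y-ŷ)² = 5
SS_tot = Σ(y-ȳ)² = 22.75
R² = 1 - SS_res/SS_tot = 1 - 0.2198 = 0.7802

0.7802


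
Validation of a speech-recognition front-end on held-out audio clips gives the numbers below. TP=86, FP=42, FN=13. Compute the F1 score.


Precision = 86/128 = 0.6719
Recall = 86/99 = 0.8687
F1 = 2·P·R/(P+R) = 2·TP/(2·TP+FP+FN) = 172/(172+42+13) = 172/227 = 0.7577

0.7577


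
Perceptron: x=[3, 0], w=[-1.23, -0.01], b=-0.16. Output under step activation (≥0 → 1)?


z = (3)·(-1.23) + (0)·(-0.01) - 0.16
  = -3.85
step(z) = 0 (z<0)

0


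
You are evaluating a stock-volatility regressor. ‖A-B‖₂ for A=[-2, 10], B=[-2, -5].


d = √((-2+ 2)² + (10+ 5)²)
  = √(0 + 225)
  = √225 = 15.0

15.0


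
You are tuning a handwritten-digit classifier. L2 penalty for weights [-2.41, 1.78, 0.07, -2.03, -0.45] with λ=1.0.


‖w‖₂² = (-2.41)² + (1.78)² + (0.07)² + (-2.03)² + (-0.45)²
     = 5.8081 + 3.1684 + 0.0049 + 4.1209 + 0.2025
     = 13.3048
λ·‖w‖₂² = 1.0·13.3048 = 13.3048

13.3048


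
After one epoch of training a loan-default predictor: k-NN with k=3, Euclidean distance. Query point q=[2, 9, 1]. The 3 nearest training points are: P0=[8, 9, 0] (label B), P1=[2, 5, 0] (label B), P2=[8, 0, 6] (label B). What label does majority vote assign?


d(q,P0) = 6.0828  (label B)
d(q,P1) = 4.1231  (label B)
d(q,P2) = 11.9164  (label B)
Votes: A=0, B=3
Majority → B

B


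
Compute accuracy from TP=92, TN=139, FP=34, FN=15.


Accuracy = (TP+TN)/(TP+TN+FP+FN)
= (92+139)/(280)
= 231/280 = 82.5%

82.5%


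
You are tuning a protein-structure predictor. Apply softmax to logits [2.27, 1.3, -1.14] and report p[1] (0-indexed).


Exponentials: e^2.27=9.6794, e^1.3=3.6693, e^-1.14=0.3198
Sum = 13.6685
Softmax = [0.7082, 0.2684, 0.0234]
p[1] = 3.6693/13.6685 = 0.2684

0.2684


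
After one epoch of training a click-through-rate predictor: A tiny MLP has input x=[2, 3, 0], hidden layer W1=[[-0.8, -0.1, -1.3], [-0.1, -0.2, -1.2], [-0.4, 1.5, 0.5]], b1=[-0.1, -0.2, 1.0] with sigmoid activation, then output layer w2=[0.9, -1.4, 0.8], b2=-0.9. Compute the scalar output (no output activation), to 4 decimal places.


z1[0] = (-0.8)·(2) + (-0.1)·(3) + (-1.3)·(0) - 0.1 = -2.0
z1[1] = (-0.1)·(2) + (-0.2)·(3) + (-1.2)·(0) - 0.2 = -1.0
z1[2] = (-0.4)·(2) + (1.5)·(3) + (0.5)·(0) + 1.0 = 4.7
h = sigmoid(z1) = [0.1192, 0.2689, 0.991]
output = (0.9)·(0.1192) + (-1.4)·(0.2689) + (0.8)·(0.991) - 0.9 = -0.3764

-0.3764


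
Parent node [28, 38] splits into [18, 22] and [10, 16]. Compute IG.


Parent = [28, 38], H_parent = 0.9834
H_left = 0.9928 (n=40), H_right = 0.9612 (n=26)
H_children = (40/66)·0.9928 + (26/66)·0.9612 = 0.9804
IG = 0.9834 - 0.9804 = 0.003

0.003


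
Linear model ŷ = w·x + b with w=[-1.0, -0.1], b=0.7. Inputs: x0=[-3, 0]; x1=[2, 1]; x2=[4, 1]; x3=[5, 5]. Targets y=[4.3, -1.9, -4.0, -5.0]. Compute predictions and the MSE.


ŷ0 = (-1.0)·(-3) + (-0.1)·(0) + 0.7 = 3.7
ŷ1 = (-1.0)·(2) + (-0.1)·(1) + 0.7 = -1.4
ŷ2 = (-1.0)·(4) + (-0.1)·(1) + 0.7 = -3.4
ŷ3 = (-1.0)·(5) + (-0.1)·(5) + 0.7 = -4.8
errors² = [0.36, 0.25, 0.36, 0.04]
MSE = 1.0100/4 = 0.2525

0.2525


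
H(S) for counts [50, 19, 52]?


Probabilities: [50/121, 19/121, 52/121] ≈ [0.4132, 0.157, 0.4298]
H = -((50/121)·log₂(50/121) + (19/121)·log₂(19/121) + (52/121)·log₂(52/121))
  = 1.4699 bits

1.4699 bits


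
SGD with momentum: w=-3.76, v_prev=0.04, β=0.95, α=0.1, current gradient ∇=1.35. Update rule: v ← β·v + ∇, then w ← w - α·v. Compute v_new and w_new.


v_new = 0.95·0.04 + 1.35 = 0.038 + 1.35 = 1.388
w_new = -3.76 - 0.1·1.388 = -3.76 - 0.1388 = -3.8988

v_new=1.388, w_new=-3.8988


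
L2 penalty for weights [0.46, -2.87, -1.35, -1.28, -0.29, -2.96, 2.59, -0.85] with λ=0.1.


‖w‖₂² = (0.46)² + (-2.87)² + (-1.35)² + (-1.28)² + (-0.29)² + (-2.96)² + (2.59)² + (-0.85)²
     = 0.2116 + 8.2369 + 1.8225 + 1.6384 + 0.0841 + 8.7616 + 6.7081 + 0.7225
     = 28.1857
λ·‖w‖₂² = 0.1·28.1857 = 2.81857

2.81857


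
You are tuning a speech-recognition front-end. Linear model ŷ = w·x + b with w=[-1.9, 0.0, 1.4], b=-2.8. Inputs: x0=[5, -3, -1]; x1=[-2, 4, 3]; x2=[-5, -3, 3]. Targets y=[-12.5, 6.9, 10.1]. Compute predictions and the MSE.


ŷ0 = (-1.9)·(5) + (0.0)·(-3) + (1.4)·(-1) - 2.8 = -13.7
ŷ1 = (-1.9)·(-2) + (0.0)·(4) + (1.4)·(3) - 2.8 = 5.2
ŷ2 = (-1.9)·(-5) + (0.0)·(-3) + (1.4)·(3) - 2.8 = 10.9
errors² = [1.44, 2.89, 0.64]
MSE = 4.9700/3 = 1.6567

1.6567


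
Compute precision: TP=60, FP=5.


Precision = TP/(TP+FP)
= 60/(60+5)
= 60/65 = 92.31%

92.31%


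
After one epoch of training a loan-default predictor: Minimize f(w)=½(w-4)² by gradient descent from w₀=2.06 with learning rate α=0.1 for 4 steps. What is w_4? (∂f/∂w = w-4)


step 1: grad = 2.06-4 = -1.94; w = 2.06 - 0.1·(-1.94) = 2.254
step 2: grad = 2.254-4 = -1.746; w = 2.254 - 0.1·(-1.746) = 2.4286
step 3: grad = 2.4286-4 = -1.5714; w = 2.4286 - 0.1·(-1.5714) = 2.58574
step 4: grad = 2.58574-4 = -1.41426; w = 2.58574 - 0.1·(-1.41426) = 2.727166

2.727166


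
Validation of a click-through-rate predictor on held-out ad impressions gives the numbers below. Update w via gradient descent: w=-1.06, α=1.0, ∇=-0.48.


w_new = w - α·∇
= -1.06 - 1.0·-0.48
= -1.06 + 0.48
= -0.58

-0.58


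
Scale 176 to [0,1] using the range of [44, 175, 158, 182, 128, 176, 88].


min=44, max=182
(176-44)/(182-44) = 132/138 = 0.9565

0.9565


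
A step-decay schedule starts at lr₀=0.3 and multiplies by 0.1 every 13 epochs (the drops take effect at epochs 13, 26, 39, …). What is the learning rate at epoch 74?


n_drops = ⌊74/13⌋ = 5
lr = 0.3·0.1^5 = 0.3·0.00001 = 0.000003

0.000003


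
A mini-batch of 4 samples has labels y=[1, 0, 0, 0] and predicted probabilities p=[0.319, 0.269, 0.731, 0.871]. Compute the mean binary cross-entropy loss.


L[0] = -ln(0.319) = 1.1426
L[1] = -ln(1-0.269) = -ln(0.731) = 0.3133
L[2] = -ln(1-0.731) = -ln(0.269) = 1.313
L[3] = -ln(1-0.871) = -ln(0.129) = 2.0479
mean = (1.1426 + 0.3133 + 1.313 + 2.0479)/4 = 1.2042

1.2042


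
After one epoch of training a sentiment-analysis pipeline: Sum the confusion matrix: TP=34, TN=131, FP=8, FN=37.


Total = TP + TN + FP + FN
= 34 + 131 + 8 + 37
= 210
(Predicted positive: 42, predicted negative: 168)

210


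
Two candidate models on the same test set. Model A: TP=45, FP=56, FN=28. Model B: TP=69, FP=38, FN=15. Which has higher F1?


Model A: P=45/101=0.4455, R=45/73=0.6164, F1=2PR/(P+R)=2TP/(2TP+FP+FN)=90/174=0.5172
Model B: P=69/107=0.6449, R=69/84=0.8214, F1=2PR/(P+R)=2TP/(2TP+FP+FN)=138/191=0.7225
0.5172 < 0.7225 → Model B

Model B


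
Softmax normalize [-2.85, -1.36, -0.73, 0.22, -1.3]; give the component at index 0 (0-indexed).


Exponentials: e^-2.85=0.0578, e^-1.36=0.2567, e^-0.73=0.4819, e^0.22=1.2461, e^-1.3=0.2725
Sum = 2.315
Softmax = [0.025, 0.1109, 0.2082, 0.5383, 0.1177]
p[0] = 0.0578/2.315 = 0.025

0.025


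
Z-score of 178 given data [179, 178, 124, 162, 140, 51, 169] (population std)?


μ = 143.2857, σ = 42.0738
z = (178 - 143.2857)/42.0738 = 0.8251

0.8251


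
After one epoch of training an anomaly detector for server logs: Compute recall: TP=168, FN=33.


Recall = TP/(TP+FN)
= 168/(168+33)
= 168/201 = 83.58%

83.58%


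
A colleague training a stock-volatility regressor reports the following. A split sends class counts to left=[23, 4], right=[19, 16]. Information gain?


Parent = [42, 20], H_parent = 0.9072
H_left = 0.6052 (n=27), H_right = 0.9947 (n=35)
H_children = (27/62)·0.6052 + (35/62)·0.9947 = 0.8251
IG = 0.9072 - 0.8251 = 0.0821

0.0821


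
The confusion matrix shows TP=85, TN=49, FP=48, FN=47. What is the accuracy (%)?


Accuracy = (TP+TN)/(TP+TN+FP+FN)
= (85+49)/(229)
= 134/229 = 58.52%

58.52%


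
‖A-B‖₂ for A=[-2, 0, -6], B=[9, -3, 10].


d = √((-2-9)² + (0+ 3)² + (-6-10)²)
  = √(121 + 9 + 256)
  = √386 = 19.6469

19.6469


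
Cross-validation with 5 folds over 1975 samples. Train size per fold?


Fold size = 1975/5 = 395
Training per fold = 1975 - 395 = 1580

1580


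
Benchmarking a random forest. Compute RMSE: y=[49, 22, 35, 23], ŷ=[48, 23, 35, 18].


MSE = 27/4 = 6.75
RMSE = √(27/4) = 2.5981

2.5981


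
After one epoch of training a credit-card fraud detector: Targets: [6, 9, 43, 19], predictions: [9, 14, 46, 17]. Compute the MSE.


Squared errors: (6-9)²=9, (9-14)²=25, (43-46)²=9, (19-17)²=4
Sum = 47
MSE = 47/4 = 47/4

47/4


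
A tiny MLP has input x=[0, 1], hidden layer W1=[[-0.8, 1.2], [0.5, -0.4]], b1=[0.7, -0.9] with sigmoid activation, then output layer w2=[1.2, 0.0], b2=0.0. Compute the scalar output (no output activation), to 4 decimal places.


z1[0] = (-0.8)·(0) + (1.2)·(1) + 0.7 = 1.9
z1[1] = (0.5)·(0) + (-0.4)·(1) - 0.9 = -1.3
h = sigmoid(z1) = [0.8699, 0.2142]
output = (1.2)·(0.8699) + (0.0)·(0.2142) + 0.0 = 1.0439

1.0439


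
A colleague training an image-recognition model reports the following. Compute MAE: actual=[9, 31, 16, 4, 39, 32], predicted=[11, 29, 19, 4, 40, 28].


Absolute errors: |9-11|=2, |31-29|=2, |16-19|=3, |4-4|=0, |39-40|=1, |32-28|=4
Sum = 12
MAE = 12/6 = 2

2


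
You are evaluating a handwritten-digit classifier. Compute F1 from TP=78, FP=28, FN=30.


Precision = 78/106 = 0.7358
Recall = 78/108 = 0.7222
F1 = 2·P·R/(P+R) = 2·TP/(2·TP+FP+FN) = 156/(156+28+30) = 156/214 = 0.729

0.729


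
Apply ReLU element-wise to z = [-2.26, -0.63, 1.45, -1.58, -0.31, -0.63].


ReLU(-2.26) = max(0, -2.26) = 0.0
ReLU(-0.63) = max(0, -0.63) = 0.0
ReLU(1.45) = max(0, 1.45) = 1.45
ReLU(-1.58) = max(0, -1.58) = 0.0
ReLU(-0.31) = max(0, -0.31) = 0.0
ReLU(-0.63) = max(0, -0.63) = 0.0
result = [0.0, 0.0, 1.45, 0.0, 0.0, 0.0]

[0.0, 0.0, 1.45, 0.0, 0.0, 0.0]


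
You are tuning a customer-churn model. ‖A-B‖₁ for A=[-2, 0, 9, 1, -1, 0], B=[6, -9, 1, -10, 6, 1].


d = |-2-6| + |0+ 9| + |9-1| + |1+ 10| + |-1-6| + |0-1|
  = 8 + 9 + 8 + 11 + 7 + 1
  = 44

44


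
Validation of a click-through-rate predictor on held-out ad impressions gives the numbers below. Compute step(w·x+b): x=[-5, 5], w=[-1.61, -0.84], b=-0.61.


z = (-5)·(-1.61) + (5)·(-0.84) - 0.61
  = 3.24
step(z) = 1 (z≥0)

1


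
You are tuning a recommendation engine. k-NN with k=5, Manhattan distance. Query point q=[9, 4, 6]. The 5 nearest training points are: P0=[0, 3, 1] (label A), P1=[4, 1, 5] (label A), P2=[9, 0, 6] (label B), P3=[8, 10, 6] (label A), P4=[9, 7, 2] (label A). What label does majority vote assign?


d(q,P0) = 15  (label A)
d(q,P1) = 9  (label A)
d(q,P2) = 4  (label B)
d(q,P3) = 7  (label A)
d(q,P4) = 7  (label A)
Votes: A=4, B=1
Majority → A

A


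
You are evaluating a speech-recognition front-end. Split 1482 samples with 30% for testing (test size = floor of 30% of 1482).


Test = ⌊1482·30/100⌋ = 444
Train = 1482 - 444 = 1038

Train: 1038, Test: 444


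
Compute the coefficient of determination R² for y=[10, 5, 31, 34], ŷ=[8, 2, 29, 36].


ȳ = 20
SS_res = Σ(y-ŷ)² = 21
SS_tot = Σ(y-ȳ)² = 642
R² = 1 - SS_res/SS_tot = 1 - 0.0327 = 0.9673

0.9673


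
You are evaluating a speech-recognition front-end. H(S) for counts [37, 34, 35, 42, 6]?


Probabilities: [37/154, 34/154, 35/154, 42/154, 6/154] ≈ [0.2403, 0.2208, 0.2273, 0.2727, 0.039]
H = -((37/154)·log₂(37/154) + (34/154)·log₂(34/154) + (35/154)·log₂(35/154) + (42/154)·log₂(42/154) + (6/154)·log₂(6/154))
  = 2.1549 bits

2.1549 bits


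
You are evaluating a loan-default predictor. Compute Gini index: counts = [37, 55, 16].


Probabilities: [37/108, 55/108, 16/108] ≈ [0.3426, 0.5093, 0.1481]
Σpᵢ² = (1369 + 3025 + 256)/108² = 4650/11664
Gini = 1 - Σpᵢ² = 1 - 4650/11664 = 0.6013

0.6013


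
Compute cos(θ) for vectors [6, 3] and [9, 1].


A·B = 6·9 + 3·1 = 57
‖A‖ = √45 = 6.7082, ‖B‖ = √82 = 9.0554
cos = 57/(√45·√82) = 57/√3690 = 0.9383

0.9383


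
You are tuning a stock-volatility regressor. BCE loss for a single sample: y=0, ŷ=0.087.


BCE = -[y·ln(p) + (1-y)·ln(1-p)]
= -0 - 1·ln(1-0.087)
= -ln(0.913) = 0.091

0.091


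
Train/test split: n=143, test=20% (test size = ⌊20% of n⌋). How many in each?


Test = ⌊143·20/100⌋ = 28
Train = 143 - 28 = 115

Train: 115, Test: 28


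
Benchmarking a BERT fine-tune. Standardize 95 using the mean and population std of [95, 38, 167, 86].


μ = 96.5, σ = 46.1113
z = (95 - 96.5)/46.1113 = -0.0325

-0.0325


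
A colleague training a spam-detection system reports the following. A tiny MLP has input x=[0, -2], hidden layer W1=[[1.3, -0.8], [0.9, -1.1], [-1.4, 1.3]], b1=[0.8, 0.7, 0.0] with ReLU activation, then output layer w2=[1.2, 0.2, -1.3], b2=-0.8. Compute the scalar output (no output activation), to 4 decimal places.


z1[0] = (1.3)·(0) + (-0.8)·(-2) + 0.8 = 2.4
z1[1] = (0.9)·(0) + (-1.1)·(-2) + 0.7 = 2.9
z1[2] = (-1.4)·(0) + (1.3)·(-2) + 0.0 = -2.6
h = ReLU(z1) = [2.4, 2.9, 0.0]
output = (1.2)·(2.4) + (0.2)·(2.9) + (-1.3)·(0.0) - 0.8 = 2.66

2.66


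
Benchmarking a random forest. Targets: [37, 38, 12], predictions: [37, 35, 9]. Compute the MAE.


Absolute errors: |37-37|=0, |38-35|=3, |12-9|=3
Sum = 6
MAE = 6/3 = 2

2


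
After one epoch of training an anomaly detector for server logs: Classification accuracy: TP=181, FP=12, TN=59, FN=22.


Accuracy = (TP+TN)/(TP+TN+FP+FN)
= (181+59)/(274)
= 240/274 = 87.59%

87.59%


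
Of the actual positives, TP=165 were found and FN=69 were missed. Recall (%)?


Recall = TP/(TP+FN)
= 165/(165+69)
= 165/234 = 70.51%

70.51%


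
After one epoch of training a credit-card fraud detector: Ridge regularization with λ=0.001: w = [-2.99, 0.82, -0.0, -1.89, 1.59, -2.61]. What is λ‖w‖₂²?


‖w‖₂² = (-2.99)² + (0.82)² + (-0.0)² + (-1.89)² + (1.59)² + (-2.61)²
     = 8.9401 + 0.6724 + 0 + 3.5721 + 2.5281 + 6.8121
     = 22.5248
λ·‖w‖₂² = 0.001·22.5248 = 0.022525

0.022525


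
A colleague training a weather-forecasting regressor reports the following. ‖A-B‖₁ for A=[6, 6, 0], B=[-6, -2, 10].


d = |6+ 6| + |6+ 2| + |0-10|
  = 12 + 8 + 10
  = 30

30


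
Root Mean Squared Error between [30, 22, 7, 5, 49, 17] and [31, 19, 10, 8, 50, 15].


MSE = 33/6 = 5.5
RMSE = √(33/6) = 2.3452

2.3452


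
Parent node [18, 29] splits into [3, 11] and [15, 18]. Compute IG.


Parent = [18, 29], H_parent = 0.9601
H_left = 0.7496 (n=14), H_right = 0.994 (n=33)
H_children = (14/47)·0.7496 + (33/47)·0.994 = 0.9212
IG = 0.9601 - 0.9212 = 0.0389

0.0389


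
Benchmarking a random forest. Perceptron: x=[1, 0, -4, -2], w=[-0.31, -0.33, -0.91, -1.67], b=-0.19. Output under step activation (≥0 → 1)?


z = (1)·(-0.31) + (0)·(-0.33) + (-4)·(-0.91) + (-2)·(-1.67) - 0.19
  = 6.48
step(z) = 1 (z≥0)

1


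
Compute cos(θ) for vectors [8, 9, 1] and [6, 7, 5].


A·B = 8·6 + 9·7 + 1·5 = 116
‖A‖ = √146 = 12.083, ‖B‖ = √110 = 10.4881
cos = 116/(√146·√110) = 116/√16060 = 0.9153

0.9153


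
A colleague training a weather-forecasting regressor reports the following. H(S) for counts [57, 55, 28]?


Probabilities: [57/140, 55/140, 28/140] ≈ [0.4071, 0.3929, 0.2]
H = -((57/140)·log₂(57/140) + (55/140)·log₂(55/140) + (28/140)·log₂(28/140))
  = 1.5217 bits

1.5217 bits


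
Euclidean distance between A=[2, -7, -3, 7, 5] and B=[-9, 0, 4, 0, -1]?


d = √((2+ 9)² + (-7-0)² + (-3-4)² + (7-0)² + (5+ 1)²)
  = √(121 + 49 + 49 + 49 + 36)
  = √304 = 17.4356

17.4356


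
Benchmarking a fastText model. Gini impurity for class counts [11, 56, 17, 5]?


Probabilities: [11/89, 56/89, 17/89, 5/89] ≈ [0.1236, 0.6292, 0.191, 0.0562]
Σpᵢ² = (121 + 3136 + 289 + 25)/89² = 3571/7921
Gini = 1 - Σpᵢ² = 1 - 3571/7921 = 0.5492

0.5492


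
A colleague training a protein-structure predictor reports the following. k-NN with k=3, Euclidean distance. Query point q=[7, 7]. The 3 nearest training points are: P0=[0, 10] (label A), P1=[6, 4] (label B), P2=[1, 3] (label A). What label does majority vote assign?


d(q,P0) = 7.6158  (label A)
d(q,P1) = 3.1623  (label B)
d(q,P2) = 7.2111  (label A)
Votes: A=2, B=1
Majority → A

A


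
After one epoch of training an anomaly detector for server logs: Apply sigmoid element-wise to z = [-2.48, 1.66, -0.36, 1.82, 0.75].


σ(-2.48) = 1/(1+e^2.48) = 0.0773
σ(1.66) = 1/(1+e^-1.66) = 0.8402
σ(-0.36) = 1/(1+e^0.36) = 0.411
σ(1.82) = 1/(1+e^-1.82) = 0.8606
σ(0.75) = 1/(1+e^-0.75) = 0.6792
result = [0.0773, 0.8402, 0.411, 0.8606, 0.6792]

[0.0773, 0.8402, 0.411, 0.8606, 0.6792]


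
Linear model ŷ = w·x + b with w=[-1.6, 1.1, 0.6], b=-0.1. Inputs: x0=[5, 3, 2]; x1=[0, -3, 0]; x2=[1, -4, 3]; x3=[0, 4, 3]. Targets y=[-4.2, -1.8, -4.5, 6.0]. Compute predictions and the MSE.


ŷ0 = (-1.6)·(5) + (1.1)·(3) + (0.6)·(2) - 0.1 = -3.6
ŷ1 = (-1.6)·(0) + (1.1)·(-3) + (0.6)·(0) - 0.1 = -3.4
ŷ2 = (-1.6)·(1) + (1.1)·(-4) + (0.6)·(3) - 0.1 = -4.3
ŷ3 = (-1.6)·(0) + (1.1)·(4) + (0.6)·(3) - 0.1 = 6.1
errors² = [0.36, 2.56, 0.04, 0.01]
MSE = 2.9700/4 = 0.7425

0.7425


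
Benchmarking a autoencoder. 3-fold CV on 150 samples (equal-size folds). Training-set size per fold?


Fold size = 150/3 = 50
Training per fold = 150 - 50 = 100

100


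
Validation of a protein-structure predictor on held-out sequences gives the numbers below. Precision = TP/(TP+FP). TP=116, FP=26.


Precision = TP/(TP+FP)
= 116/(116+26)
= 116/142 = 81.69%

81.69%


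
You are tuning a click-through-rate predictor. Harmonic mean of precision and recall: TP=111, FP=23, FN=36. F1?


Precision = 111/134 = 0.8284
Recall = 111/147 = 0.7551
F1 = 2·P·R/(P+R) = 2·TP/(2·TP+FP+FN) = 222/(222+23+36) = 222/281 = 0.79

0.79


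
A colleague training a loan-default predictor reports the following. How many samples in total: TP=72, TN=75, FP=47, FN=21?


Total = TP + TN + FP + FN
= 72 + 75 + 47 + 21
= 215
(Predicted positive: 119, predicted negative: 96)

215


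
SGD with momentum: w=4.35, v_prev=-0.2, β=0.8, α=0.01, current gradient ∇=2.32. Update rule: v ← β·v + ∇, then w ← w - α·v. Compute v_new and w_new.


v_new = 0.8·-0.2 + 2.32 = -0.16 + 2.32 = 2.16
w_new = 4.35 - 0.01·2.16 = 4.35 - 0.0216 = 4.3284

v_new=2.16, w_new=4.3284


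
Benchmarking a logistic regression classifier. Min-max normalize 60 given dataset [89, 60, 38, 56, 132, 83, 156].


min=38, max=156
(60-38)/(156-38) = 22/118 = 0.1864

0.1864


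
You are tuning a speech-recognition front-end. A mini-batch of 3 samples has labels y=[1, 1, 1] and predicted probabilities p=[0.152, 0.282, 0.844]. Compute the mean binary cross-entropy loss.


L[0] = -ln(0.152) = 1.8839
L[1] = -ln(0.282) = 1.2658
L[2] = -ln(0.844) = 0.1696
mean = (1.8839 + 1.2658 + 0.1696)/3 = 1.1064

1.1064


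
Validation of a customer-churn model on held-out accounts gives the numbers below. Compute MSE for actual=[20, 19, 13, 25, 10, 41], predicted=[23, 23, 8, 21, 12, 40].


Squared errors: (20-23)²=9, (19-23)²=16, (13-8)²=25, (25-21)²=16, (10-12)²=4, (41-40)²=1
Sum = 71
MSE = 71/6 = 71/6

71/6


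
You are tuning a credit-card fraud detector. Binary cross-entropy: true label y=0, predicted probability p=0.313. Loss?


BCE = -[y·ln(p) + (1-y)·ln(1-p)]
= -0 - 1·ln(1-0.313)
= -ln(0.687) = 0.3754

0.3754


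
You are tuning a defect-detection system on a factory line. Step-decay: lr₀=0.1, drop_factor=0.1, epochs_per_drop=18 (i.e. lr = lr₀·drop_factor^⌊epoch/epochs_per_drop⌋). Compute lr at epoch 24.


n_drops = ⌊24/18⌋ = 1
lr = 0.1·0.1^1 = 0.1·0.1 = 0.01

0.01


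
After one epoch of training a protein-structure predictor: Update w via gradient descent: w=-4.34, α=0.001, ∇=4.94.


w_new = w - α·∇
= -4.34 - 0.001·4.94
= -4.34 - 0.00494
= -4.34494

-4.34494


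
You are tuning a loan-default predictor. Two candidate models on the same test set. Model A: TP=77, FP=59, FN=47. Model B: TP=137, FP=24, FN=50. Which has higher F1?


Model A: P=77/136=0.5662, R=77/124=0.621, F1=2PR/(P+R)=2TP/(2TP+FP+FN)=154/260=0.5923
Model B: P=137/161=0.8509, R=137/187=0.7326, F1=2PR/(P+R)=2TP/(2TP+FP+FN)=274/348=0.7874
0.5923 < 0.7874 → Model B

Model B


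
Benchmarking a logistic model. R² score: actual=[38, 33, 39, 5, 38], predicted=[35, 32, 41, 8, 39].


ȳ = 30.6
SS_res = Σ(y-ŷ)² = 24
SS_tot = Σ(y-ȳ)² = 841.2
R² = 1 - SS_res/SS_tot = 1 - 0.0285 = 0.9715

0.9715


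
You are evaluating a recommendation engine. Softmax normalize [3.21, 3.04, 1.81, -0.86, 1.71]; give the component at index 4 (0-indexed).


Exponentials: e^3.21=24.7791, e^3.04=20.9052, e^1.81=6.1104, e^-0.86=0.4232, e^1.71=5.529
Sum = 57.7469
Softmax = [0.4291, 0.362, 0.1058, 0.0073, 0.0957]
p[4] = 5.529/57.7469 = 0.0957

0.0957


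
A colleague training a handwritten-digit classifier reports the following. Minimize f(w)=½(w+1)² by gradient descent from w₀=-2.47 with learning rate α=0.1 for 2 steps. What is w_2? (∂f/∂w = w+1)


step 1: grad = -2.47+1 = -1.47; w = -2.47 - 0.1·(-1.47) = -2.323
step 2: grad = -2.323+1 = -1.323; w = -2.323 - 0.1·(-1.323) = -2.1907

-2.1907


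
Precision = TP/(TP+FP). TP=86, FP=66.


Precision = TP/(TP+FP)
= 86/(86+66)
= 86/152 = 56.58%

56.58%


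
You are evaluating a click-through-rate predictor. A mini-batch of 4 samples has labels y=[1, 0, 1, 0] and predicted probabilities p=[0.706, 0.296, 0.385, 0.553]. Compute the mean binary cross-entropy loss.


L[0] = -ln(0.706) = 0.3481
L[1] = -ln(1-0.296) = -ln(0.704) = 0.351
L[2] = -ln(0.385) = 0.9545
L[3] = -ln(1-0.553) = -ln(0.447) = 0.8052
mean = (0.3481 + 0.351 + 0.9545 + 0.8052)/4 = 0.6147

0.6147


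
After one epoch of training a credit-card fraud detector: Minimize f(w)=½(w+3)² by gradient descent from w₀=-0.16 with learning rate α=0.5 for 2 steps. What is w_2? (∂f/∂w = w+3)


step 1: grad = -0.16+3 = 2.84; w = -0.16 - 0.5·(2.84) = -1.58
step 2: grad = -1.58+3 = 1.42; w = -1.58 - 0.5·(1.42) = -2.29

-2.29


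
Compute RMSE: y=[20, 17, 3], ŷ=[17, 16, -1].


MSE = 26/3 = 8.6667
RMSE = √(26/3) = 2.9439

2.9439


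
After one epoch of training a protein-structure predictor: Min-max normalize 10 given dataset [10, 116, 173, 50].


min=10, max=173
(10-10)/(173-10) = 0/163 = 0.0

0.0


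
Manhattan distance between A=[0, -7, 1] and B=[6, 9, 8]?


d = |0-6| + |-7-9| + |1-8|
  = 6 + 16 + 7
  = 29

29


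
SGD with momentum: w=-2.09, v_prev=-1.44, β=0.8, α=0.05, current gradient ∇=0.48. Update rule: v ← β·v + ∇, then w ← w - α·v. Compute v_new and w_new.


v_new = 0.8·-1.44 + 0.48 = -1.152 + 0.48 = -0.672
w_new = -2.09 - 0.05·-0.672 = -2.09 + 0.0336 = -2.0564

v_new=-0.672, w_new=-2.0564


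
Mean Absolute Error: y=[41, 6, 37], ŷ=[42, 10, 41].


Absolute errors: |41-42|=1, |6-10|=4, |37-41|=4
Sum = 9
MAE = 9/3 = 3

3


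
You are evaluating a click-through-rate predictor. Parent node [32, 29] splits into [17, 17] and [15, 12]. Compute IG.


Parent = [32, 29], H_parent = 0.9983
H_left = 1 (n=34), H_right = 0.9911 (n=27)
H_children = (34/61)·1 + (27/61)·0.9911 = 0.9961
IG = 0.9983 - 0.9961 = 0.0022

0.0022


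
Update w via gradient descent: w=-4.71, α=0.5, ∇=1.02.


w_new = w - α·∇
= -4.71 - 0.5·1.02
= -4.71 - 0.51
= -5.22

-5.22


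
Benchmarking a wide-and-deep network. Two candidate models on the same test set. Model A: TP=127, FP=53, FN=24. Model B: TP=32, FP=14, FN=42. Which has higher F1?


Model A: P=127/180=0.7056, R=127/151=0.8411, F1=2PR/(P+R)=2TP/(2TP+FP+FN)=254/331=0.7674
Model B: P=32/46=0.6957, R=32/74=0.4324, F1=2PR/(P+R)=2TP/(2TP+FP+FN)=64/120=0.5333
0.7674 > 0.5333 → Model A

Model A


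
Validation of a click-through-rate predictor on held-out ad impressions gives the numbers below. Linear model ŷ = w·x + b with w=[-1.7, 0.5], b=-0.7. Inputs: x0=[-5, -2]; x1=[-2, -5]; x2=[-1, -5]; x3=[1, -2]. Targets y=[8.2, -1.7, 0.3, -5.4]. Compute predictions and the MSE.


ŷ0 = (-1.7)·(-5) + (0.5)·(-2) - 0.7 = 6.8
ŷ1 = (-1.7)·(-2) + (0.5)·(-5) - 0.7 = 0.2
ŷ2 = (-1.7)·(-1) + (0.5)·(-5) - 0.7 = -1.5
ŷ3 = (-1.7)·(1) + (0.5)·(-2) - 0.7 = -3.4
errors² = [1.96, 3.61, 3.24, 4.0]
MSE = 12.8100/4 = 3.2025

3.2025


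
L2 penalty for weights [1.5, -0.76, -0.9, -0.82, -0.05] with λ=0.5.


‖w‖₂² = (1.5)² + (-0.76)² + (-0.9)² + (-0.82)² + (-0.05)²
     = 2.25 + 0.5776 + 0.81 + 0.6724 + 0.0025
     = 4.3125
λ·‖w‖₂² = 0.5·4.3125 = 2.15625

2.15625


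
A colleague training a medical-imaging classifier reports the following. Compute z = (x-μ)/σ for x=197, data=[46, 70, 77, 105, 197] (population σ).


μ = 99, σ = 52.4862
z = (197 - 99)/52.4862 = 1.8672

1.8672


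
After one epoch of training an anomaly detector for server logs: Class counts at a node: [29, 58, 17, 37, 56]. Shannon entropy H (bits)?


Probabilities: [29/197, 58/197, 17/197, 37/197, 56/197] ≈ [0.1472, 0.2944, 0.0863, 0.1878, 0.2843]
H = -((29/197)·log₂(29/197) + (58/197)·log₂(58/197) + (17/197)·log₂(17/197) + (37/197)·log₂(37/197) + (56/197)·log₂(56/197))
  = 2.2003 bits

2.2003 bits


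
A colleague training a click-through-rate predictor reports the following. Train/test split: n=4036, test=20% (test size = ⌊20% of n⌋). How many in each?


Test = ⌊4036·20/100⌋ = 807
Train = 4036 - 807 = 3229

Train: 3229, Test: 807


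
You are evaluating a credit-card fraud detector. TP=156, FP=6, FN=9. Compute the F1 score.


Precision = 156/162 = 0.963
Recall = 156/165 = 0.9455
F1 = 2·P·R/(P+R) = 2·TP/(2·TP+FP+FN) = 312/(312+6+9) = 312/327 = 0.9541

0.9541


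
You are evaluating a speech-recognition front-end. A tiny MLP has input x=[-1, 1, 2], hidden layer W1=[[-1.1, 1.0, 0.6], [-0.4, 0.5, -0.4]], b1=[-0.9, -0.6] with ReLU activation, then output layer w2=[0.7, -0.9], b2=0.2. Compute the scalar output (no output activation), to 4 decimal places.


z1[0] = (-1.1)·(-1) + (1.0)·(1) + (0.6)·(2) - 0.9 = 2.4
z1[1] = (-0.4)·(-1) + (0.5)·(1) + (-0.4)·(2) - 0.6 = -0.5
h = ReLU(z1) = [2.4, 0.0]
output = (0.7)·(2.4) + (-0.9)·(0.0) + 0.2 = 1.88

1.88


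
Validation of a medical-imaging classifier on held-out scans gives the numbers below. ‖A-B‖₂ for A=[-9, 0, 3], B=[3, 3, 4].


d = √((-9-3)² + (0-3)² + (3-4)²)
  = √(144 + 9 + 1)
  = √154 = 12.4097

12.4097


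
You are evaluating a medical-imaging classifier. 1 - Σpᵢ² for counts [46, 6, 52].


Probabilities: [46/104, 6/104, 52/104] ≈ [0.4423, 0.0577, 0.5]
Σpᵢ² = (2116 + 36 + 2704)/104² = 4856/10816
Gini = 1 - Σpᵢ² = 1 - 4856/10816 = 0.551

0.551


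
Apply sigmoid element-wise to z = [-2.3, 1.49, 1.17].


σ(-2.3) = 1/(1+e^2.3) = 0.0911
σ(1.49) = 1/(1+e^-1.49) = 0.8161
σ(1.17) = 1/(1+e^-1.17) = 0.7631
result = [0.0911, 0.8161, 0.7631]

[0.0911, 0.8161, 0.7631]


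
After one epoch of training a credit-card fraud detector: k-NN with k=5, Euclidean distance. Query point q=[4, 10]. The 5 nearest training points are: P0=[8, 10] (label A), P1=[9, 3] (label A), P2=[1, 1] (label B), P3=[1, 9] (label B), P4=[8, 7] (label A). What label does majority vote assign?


d(q,P0) = 4.0  (label A)
d(q,P1) = 8.6023  (label A)
d(q,P2) = 9.4868  (label B)
d(q,P3) = 3.1623  (label B)
d(q,P4) = 5.0  (label A)
Votes: A=3, B=2
Majority → A

A


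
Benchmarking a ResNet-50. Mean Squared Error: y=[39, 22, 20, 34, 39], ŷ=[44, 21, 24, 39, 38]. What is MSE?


Squared errors: (39-44)²=25, (22-21)²=1, (20-24)²=16, (34-39)²=25, (39-38)²=1
Sum = 68
MSE = 68/5 = 68/5

68/5


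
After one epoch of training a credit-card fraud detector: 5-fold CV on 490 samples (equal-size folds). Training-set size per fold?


Fold size = 490/5 = 98
Training per fold = 490 - 98 = 392

392


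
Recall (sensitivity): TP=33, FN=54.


Recall = TP/(TP+FN)
= 33/(33+54)
= 33/87 = 37.93%

37.93%


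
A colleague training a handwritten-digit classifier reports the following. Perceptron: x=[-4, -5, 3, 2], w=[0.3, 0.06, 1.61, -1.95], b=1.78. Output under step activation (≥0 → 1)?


z = (-4)·(0.3) + (-5)·(0.06) + (3)·(1.61) + (2)·(-1.95) + 1.78
  = 1.21
step(z) = 1 (z≥0)

1


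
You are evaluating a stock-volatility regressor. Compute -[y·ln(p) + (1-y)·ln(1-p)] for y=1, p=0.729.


BCE = -[y·ln(p) + (1-y)·ln(1-p)]
= -1·ln(0.729) - 0
= -ln(0.729) = 0.3161

0.3161


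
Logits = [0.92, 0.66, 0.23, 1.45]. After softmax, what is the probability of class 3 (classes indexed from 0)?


Exponentials: e^0.92=2.5093, e^0.66=1.9348, e^0.23=1.2586, e^1.45=4.2631
Sum = 9.9658
Softmax = [0.2518, 0.1941, 0.1263, 0.4278]
p[3] = 4.2631/9.9658 = 0.4278

0.4278


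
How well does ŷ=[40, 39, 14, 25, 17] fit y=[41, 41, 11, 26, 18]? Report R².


ȳ = 27.4
SS_res = Σ(y-ŷ)² = 16
SS_tot = Σ(y-ȳ)² = 729.2
R² = 1 - SS_res/SS_tot = 1 - 0.0219 = 0.9781

0.9781


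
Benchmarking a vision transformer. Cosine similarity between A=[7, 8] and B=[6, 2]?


A·B = 7·6 + 8·2 = 58
‖A‖ = √113 = 10.6301, ‖B‖ = √40 = 6.3246
cos = 58/(√113·√40) = 58/√4520 = 0.8627

0.8627


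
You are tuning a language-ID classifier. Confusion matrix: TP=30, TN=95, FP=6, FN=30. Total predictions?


Total = TP + TN + FP + FN
= 30 + 95 + 6 + 30
= 161
(Predicted positive: 36, predicted negative: 125)

161


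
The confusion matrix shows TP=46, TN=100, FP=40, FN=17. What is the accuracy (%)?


Accuracy = (TP+TN)/(TP+TN+FP+FN)
= (46+100)/(203)
= 146/203 = 71.92%

71.92%


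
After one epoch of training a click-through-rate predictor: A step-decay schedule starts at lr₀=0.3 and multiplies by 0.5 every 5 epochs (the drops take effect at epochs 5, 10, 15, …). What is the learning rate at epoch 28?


n_drops = ⌊28/5⌋ = 5
lr = 0.3·0.5^5 = 0.3·0.03125 = 0.009375

0.009375


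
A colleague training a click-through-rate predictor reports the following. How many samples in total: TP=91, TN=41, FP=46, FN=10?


Total = TP + TN + FP + FN
= 91 + 41 + 46 + 10
= 188
(Predicted positive: 137, predicted negative: 51)

188


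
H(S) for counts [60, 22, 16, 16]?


Probabilities: [60/114, 22/114, 16/114, 16/114] ≈ [0.5263, 0.193, 0.1404, 0.1404]
H = -((60/114)·log₂(60/114) + (22/114)·log₂(22/114) + (16/114)·log₂(16/114) + (16/114)·log₂(16/114))
  = 1.7406 bits

1.7406 bits


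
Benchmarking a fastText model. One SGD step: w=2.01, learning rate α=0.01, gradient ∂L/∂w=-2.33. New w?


w_new = w - α·∇
= 2.01 - 0.01·-2.33
= 2.01 + 0.0233
= 2.0333

2.0333


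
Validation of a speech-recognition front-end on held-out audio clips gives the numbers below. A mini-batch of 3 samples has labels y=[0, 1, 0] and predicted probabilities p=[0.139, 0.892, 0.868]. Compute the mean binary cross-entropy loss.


L[0] = -ln(1-0.139) = -ln(0.861) = 0.1497
L[1] = -ln(0.892) = 0.1143
L[2] = -ln(1-0.868) = -ln(0.132) = 2.025
mean = (0.1497 + 0.1143 + 2.025)/3 = 0.763

0.763


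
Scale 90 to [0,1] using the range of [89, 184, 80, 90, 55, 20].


min=20, max=184
(90-20)/(184-20) = 70/164 = 0.4268

0.4268


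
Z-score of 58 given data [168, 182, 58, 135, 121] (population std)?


μ = 132.8, σ = 43.3562
z = (58 - 132.8)/43.3562 = -1.7252

-1.7252


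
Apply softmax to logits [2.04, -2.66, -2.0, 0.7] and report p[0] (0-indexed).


Exponentials: e^2.04=7.6906, e^-2.66=0.0699, e^-2.0=0.1353, e^0.7=2.0138
Sum = 9.9096
Softmax = [0.7761, 0.0071, 0.0137, 0.2032]
p[0] = 7.6906/9.9096 = 0.7761

0.7761


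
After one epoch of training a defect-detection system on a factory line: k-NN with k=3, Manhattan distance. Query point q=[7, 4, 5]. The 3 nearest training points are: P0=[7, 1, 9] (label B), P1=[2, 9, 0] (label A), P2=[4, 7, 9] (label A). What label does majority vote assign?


d(q,P0) = 7  (label B)
d(q,P1) = 15  (label A)
d(q,P2) = 10  (label A)
Votes: A=2, B=1
Majority → A

A


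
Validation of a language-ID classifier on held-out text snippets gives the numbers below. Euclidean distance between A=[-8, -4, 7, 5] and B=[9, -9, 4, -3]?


d = √((-8-9)² + (-4+ 9)² + (7-4)² + (5+ 3)²)
  = √(289 + 25 + 9 + 64)
  = √387 = 19.6723

19.6723


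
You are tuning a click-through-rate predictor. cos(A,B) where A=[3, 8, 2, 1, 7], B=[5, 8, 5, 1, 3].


A·B = 3·5 + 8·8 + 2·5 + 1·1 + 7·3 = 111
‖A‖ = √127 = 11.2694, ‖B‖ = √124 = 11.1355
cos = 111/(√127·√124) = 111/√15748 = 0.8845

0.8845


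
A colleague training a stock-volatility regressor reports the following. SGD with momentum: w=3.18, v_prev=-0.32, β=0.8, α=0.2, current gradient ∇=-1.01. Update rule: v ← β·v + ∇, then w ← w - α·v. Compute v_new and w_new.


v_new = 0.8·-0.32 - 1.01 = -0.256 - 1.01 = -1.266
w_new = 3.18 - 0.2·-1.266 = 3.18 + 0.2532 = 3.4332

v_new=-1.266, w_new=3.4332


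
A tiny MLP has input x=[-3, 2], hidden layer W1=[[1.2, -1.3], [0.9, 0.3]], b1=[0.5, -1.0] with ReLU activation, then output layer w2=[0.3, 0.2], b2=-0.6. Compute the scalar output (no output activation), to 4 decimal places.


z1[0] = (1.2)·(-3) + (-1.3)·(2) + 0.5 = -5.7
z1[1] = (0.9)·(-3) + (0.3)·(2) - 1.0 = -3.1
h = ReLU(z1) = [0.0, 0.0]
output = (0.3)·(0.0) + (0.2)·(0.0) - 0.6 = -0.6

-0.6


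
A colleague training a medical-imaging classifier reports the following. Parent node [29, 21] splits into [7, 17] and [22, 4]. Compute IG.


Parent = [29, 21], H_parent = 0.9815
H_left = 0.8709 (n=24), H_right = 0.6194 (n=26)
H_children = (24/50)·0.8709 + (26/50)·0.6194 = 0.7401
IG = 0.9815 - 0.7401 = 0.2414

0.2414


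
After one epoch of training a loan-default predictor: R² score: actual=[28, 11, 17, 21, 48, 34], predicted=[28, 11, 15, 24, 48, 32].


ȳ = 26.5
SS_res = Σ(y-ŷ)² = 17
SS_tot = Σ(y-ȳ)² = 881.5
R² = 1 - SS_res/SS_tot = 1 - 0.0193 = 0.9807

0.9807


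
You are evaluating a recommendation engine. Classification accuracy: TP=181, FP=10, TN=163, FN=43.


Accuracy = (TP+TN)/(TP+TN+FP+FN)
= (181+163)/(397)
= 344/397 = 86.65%

86.65%


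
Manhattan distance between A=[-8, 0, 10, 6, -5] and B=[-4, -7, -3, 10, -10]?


d = |-8+ 4| + |0+ 7| + |10+ 3| + |6-10| + |-5+ 10|
  = 4 + 7 + 13 + 4 + 5
  = 33

33


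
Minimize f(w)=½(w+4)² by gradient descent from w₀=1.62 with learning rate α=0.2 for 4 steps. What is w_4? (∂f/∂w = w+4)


step 1: grad = 1.62+4 = 5.62; w = 1.62 - 0.2·(5.62) = 0.496
step 2: grad = 0.496+4 = 4.496; w = 0.496 - 0.2·(4.496) = -0.4032
step 3: grad = -0.4032+4 = 3.5968; w = -0.4032 - 0.2·(3.5968) = -1.12256
step 4: grad = -1.12256+4 = 2.87744; w = -1.12256 - 0.2·(2.87744) = -1.698048

-1.698048
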